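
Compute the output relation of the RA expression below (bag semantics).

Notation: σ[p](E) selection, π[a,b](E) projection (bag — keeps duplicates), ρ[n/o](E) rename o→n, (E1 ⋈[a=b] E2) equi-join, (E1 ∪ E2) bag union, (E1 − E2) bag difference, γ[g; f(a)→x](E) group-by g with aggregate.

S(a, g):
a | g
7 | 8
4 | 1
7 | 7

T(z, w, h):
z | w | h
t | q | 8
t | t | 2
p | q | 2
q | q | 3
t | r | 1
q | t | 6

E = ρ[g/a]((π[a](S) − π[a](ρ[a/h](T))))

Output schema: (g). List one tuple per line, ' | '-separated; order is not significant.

Stepwise |·|:
  S → 3
  π[a](S) → 3
  T → 6
  ρ[a/h](T) → 6
  π[a](ρ[a/h](T)) → 6
  (π[a](S) − π[a](ρ[a/h](T))) → 3
  ρ[g/a]((π[a](S) − π[a](ρ[a/h](T)))) → 3

== RESULT ==
g
4
7
7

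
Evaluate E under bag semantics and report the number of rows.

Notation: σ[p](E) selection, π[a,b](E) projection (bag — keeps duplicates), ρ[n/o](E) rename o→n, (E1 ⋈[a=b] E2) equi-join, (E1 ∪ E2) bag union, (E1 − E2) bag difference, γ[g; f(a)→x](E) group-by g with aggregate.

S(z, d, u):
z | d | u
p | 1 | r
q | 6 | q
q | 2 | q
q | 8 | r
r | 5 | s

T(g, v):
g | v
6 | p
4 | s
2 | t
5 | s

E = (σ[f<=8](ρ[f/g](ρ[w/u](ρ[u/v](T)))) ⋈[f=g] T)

Subexpression sizes:
  T → 4
  ρ[u/v](T) → 4
  ρ[w/u](ρ[u/v](T)) → 4
  ρ[f/g](ρ[w/u](ρ[u/v](T))) → 4
  σ[f<=8](ρ[f/g](ρ[w/u](ρ[u/v](T)))) → 4
  T → 4
  (σ[f<=8](ρ[f/g](ρ[w/u](ρ[u/v](T)))) ⋈[f=g] T) → 4

|E| = 4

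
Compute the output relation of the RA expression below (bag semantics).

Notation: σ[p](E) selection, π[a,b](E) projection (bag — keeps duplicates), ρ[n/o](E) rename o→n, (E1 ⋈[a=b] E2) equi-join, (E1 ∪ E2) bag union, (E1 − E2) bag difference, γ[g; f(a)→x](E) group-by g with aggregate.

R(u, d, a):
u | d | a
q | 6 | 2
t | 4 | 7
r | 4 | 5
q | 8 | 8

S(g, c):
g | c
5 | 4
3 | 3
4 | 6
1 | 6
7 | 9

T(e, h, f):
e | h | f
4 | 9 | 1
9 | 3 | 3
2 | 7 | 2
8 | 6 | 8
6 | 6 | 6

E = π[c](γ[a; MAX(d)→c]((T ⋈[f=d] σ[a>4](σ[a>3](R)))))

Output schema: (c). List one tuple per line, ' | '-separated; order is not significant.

Row counts bottom-up:
  T → 5
  R → 4
  σ[a>3](R) → 3
  σ[a>4](σ[a>3](R)) → 3
  (T ⋈[f=d] σ[a>4](σ[a>3](R))) → 1
  γ[a; MAX(d)→c]((T ⋈[f=d] σ[a>4](σ[a>3](R)))) → 1
  π[c](γ[a; MAX(d)→c]((T ⋈[f=d] σ[a>4](σ[a>3](R))))) → 1

== RESULT ==
c
8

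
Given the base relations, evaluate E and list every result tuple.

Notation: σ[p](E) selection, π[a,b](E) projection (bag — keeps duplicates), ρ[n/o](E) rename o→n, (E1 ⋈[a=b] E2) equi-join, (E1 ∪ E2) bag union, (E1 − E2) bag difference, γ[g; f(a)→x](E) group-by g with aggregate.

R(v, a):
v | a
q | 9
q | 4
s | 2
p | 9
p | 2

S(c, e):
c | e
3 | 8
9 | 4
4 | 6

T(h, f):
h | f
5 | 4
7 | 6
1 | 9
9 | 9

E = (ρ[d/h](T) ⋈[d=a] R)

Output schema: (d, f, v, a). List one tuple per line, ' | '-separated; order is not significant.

Per-node cardinality:
  T → 4
  ρ[d/h](T) → 4
  R → 5
  (ρ[d/h](T) ⋈[d=a] R) → 2

== RESULT ==
d | f | v | a
9 | 9 | p | 9
9 | 9 | q | 9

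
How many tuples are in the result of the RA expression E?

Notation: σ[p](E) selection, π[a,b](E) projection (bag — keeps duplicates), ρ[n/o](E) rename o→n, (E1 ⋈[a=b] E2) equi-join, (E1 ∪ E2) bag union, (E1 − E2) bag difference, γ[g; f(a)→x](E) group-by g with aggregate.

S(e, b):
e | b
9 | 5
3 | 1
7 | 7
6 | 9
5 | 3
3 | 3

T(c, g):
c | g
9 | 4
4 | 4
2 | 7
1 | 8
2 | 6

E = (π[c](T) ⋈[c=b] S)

Stepwise |·|:
  T → 5
  π[c](T) → 5
  S → 6
  (π[c](T) ⋈[c=b] S) → 2

|E| = 2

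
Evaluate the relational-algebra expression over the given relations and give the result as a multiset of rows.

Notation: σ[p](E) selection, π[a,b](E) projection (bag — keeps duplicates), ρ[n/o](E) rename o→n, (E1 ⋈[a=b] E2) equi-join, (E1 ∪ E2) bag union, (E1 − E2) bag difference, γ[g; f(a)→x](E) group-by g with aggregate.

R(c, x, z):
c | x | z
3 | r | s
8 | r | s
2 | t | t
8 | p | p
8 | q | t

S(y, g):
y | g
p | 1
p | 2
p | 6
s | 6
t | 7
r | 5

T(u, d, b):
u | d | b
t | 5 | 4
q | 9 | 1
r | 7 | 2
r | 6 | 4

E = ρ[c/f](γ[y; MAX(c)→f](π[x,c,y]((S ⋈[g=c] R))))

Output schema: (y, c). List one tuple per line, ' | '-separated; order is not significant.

Row counts bottom-up:
  S → 6
  R → 5
  (S ⋈[g=c] R) → 1
  π[x,c,y]((S ⋈[g=c] R)) → 1
  γ[y; MAX(c)→f](π[x,c,y]((S ⋈[g=c] R))) → 1
  ρ[c/f](γ[y; MAX(c)→f](π[x,c,y]((S ⋈[g=c] R)))) → 1

== RESULT ==
y | c
p | 2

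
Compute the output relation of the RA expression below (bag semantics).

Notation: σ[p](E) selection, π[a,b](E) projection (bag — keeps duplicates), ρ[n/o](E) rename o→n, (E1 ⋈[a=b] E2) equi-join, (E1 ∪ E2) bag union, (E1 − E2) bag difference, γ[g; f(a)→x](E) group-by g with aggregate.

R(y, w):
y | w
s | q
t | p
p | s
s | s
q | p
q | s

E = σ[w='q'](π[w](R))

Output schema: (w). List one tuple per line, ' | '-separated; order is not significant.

Row counts bottom-up:
  R → 6
  π[w](R) → 6
  σ[w='q'](π[w](R)) → 1

== RESULT ==
w
q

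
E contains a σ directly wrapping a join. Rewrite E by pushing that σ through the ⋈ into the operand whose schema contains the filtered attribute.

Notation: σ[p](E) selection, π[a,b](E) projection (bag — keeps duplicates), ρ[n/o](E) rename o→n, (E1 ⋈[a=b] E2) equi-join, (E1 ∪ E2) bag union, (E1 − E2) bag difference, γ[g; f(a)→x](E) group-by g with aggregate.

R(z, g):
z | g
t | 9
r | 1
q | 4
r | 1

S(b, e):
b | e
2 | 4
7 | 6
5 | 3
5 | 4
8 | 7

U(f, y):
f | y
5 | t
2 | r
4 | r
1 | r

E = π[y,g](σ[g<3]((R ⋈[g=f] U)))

σ filters on g, owned by the left side.
E' = π[y,g]((σ[g<3](R) ⋈[g=f] U))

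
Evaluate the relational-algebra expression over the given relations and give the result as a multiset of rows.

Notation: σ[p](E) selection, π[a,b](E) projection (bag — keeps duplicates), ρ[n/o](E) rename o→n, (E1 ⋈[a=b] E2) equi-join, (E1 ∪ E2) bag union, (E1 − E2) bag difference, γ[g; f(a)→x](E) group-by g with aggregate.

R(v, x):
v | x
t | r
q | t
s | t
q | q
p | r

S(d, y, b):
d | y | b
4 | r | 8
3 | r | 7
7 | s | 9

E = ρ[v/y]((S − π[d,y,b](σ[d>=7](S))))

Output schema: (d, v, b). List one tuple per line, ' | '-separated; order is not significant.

Per-node cardinality:
  S → 3
  S → 3
  σ[d>=7](S) → 1
  π[d,y,b](σ[d>=7](S)) → 1
  (S − π[d,y,b](σ[d>=7](S))) → 2
  ρ[v/y]((S − π[d,y,b](σ[d>=7](S)))) → 2

== RESULT ==
d | v | b
3 | r | 7
4 | r | 8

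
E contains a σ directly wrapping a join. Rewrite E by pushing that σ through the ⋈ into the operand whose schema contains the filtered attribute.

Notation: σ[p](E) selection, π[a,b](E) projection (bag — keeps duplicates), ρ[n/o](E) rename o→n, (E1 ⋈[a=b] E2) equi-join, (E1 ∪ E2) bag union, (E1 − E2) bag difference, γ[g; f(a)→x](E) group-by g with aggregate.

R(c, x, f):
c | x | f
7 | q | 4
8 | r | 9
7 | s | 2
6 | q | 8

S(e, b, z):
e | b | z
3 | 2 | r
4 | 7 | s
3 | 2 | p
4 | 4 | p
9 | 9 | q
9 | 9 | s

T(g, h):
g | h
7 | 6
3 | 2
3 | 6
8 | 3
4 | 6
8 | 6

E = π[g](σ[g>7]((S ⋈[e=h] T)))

σ filters on g, owned by the right side.
E' = π[g]((S ⋈[e=h] σ[g>7](T)))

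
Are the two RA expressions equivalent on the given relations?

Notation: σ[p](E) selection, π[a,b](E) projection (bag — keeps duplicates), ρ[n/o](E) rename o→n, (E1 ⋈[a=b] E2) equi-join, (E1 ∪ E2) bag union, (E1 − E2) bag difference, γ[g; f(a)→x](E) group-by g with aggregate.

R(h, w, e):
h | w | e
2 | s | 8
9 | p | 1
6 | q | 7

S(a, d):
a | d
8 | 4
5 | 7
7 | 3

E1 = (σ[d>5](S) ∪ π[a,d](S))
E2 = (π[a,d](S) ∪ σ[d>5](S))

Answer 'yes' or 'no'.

E1 per-node cardinality:
  S → 3
  σ[d>5](S) → 1
  S → 3
  π[a,d](S) → 3
  (σ[d>5](S) ∪ π[a,d](S)) → 4
E2 per-node cardinality:
  S → 3
  π[a,d](S) → 3
  S → 3
  σ[d>5](S) → 1
  (π[a,d](S) ∪ σ[d>5](S)) → 4

E1 and E2 produce the same multiset:
a | d
5 | 7
5 | 7
7 | 3
8 | 4

yes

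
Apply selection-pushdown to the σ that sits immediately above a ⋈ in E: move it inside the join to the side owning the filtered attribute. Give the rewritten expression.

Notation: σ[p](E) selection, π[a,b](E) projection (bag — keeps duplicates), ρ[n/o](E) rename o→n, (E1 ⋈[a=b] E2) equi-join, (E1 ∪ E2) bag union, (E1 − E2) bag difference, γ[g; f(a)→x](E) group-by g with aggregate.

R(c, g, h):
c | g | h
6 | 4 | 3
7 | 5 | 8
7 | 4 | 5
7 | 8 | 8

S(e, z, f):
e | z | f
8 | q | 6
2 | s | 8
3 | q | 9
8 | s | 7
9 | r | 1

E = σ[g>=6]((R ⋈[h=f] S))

σ filters on g, owned by the left side.
E' = (σ[g>=6](R) ⋈[h=f] S)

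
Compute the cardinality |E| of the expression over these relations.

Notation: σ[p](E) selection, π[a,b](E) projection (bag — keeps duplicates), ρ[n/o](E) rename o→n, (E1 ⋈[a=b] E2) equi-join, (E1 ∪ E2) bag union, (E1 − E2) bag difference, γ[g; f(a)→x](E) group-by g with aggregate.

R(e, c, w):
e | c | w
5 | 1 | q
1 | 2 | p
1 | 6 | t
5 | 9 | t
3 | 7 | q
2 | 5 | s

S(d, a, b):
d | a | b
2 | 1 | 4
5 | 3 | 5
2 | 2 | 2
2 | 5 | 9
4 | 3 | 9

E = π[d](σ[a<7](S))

Stepwise |·|:
  S → 5
  σ[a<7](S) → 5
  π[d](σ[a<7](S)) → 5

|E| = 5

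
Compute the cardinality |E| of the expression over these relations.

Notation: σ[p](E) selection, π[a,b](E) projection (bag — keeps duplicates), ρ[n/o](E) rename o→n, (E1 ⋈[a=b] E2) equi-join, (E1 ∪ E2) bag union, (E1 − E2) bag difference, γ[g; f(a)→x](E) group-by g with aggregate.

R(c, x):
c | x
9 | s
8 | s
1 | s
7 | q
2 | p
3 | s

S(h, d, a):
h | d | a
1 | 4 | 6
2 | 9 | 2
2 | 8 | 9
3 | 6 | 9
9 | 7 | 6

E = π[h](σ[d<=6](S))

Stepwise |·|:
  S → 5
  σ[d<=6](S) → 2
  π[h](σ[d<=6](S)) → 2

|E| = 2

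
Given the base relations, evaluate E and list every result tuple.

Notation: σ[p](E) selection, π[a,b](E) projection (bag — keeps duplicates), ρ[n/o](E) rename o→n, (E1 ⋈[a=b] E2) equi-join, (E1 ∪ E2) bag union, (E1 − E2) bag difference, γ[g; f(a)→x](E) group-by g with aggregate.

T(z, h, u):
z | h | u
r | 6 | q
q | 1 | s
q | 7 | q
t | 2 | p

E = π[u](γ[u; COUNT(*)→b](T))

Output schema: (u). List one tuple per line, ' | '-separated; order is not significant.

Subexpression sizes:
  T → 4
  γ[u; COUNT(*)→b](T) → 3
  π[u](γ[u; COUNT(*)→b](T)) → 3

== RESULT ==
u
p
q
s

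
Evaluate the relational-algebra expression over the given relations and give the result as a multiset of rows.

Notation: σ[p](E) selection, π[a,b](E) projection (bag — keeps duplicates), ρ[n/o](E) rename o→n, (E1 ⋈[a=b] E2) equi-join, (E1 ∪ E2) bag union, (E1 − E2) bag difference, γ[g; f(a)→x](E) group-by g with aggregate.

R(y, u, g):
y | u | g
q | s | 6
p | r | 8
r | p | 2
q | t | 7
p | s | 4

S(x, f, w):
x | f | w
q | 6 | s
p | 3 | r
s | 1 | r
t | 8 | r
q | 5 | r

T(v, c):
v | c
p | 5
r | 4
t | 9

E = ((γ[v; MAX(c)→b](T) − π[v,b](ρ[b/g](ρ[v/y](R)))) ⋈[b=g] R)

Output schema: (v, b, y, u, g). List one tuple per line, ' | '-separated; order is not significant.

Row counts bottom-up:
  T → 3
  γ[v; MAX(c)→b](T) → 3
  R → 5
  ρ[v/y](R) → 5
  ρ[b/g](ρ[v/y](R)) → 5
  π[v,b](ρ[b/g](ρ[v/y](R))) → 5
  (γ[v; MAX(c)→b](T) − π[v,b](ρ[b/g](ρ[v/y](R)))) → 3
  R → 5
  ((γ[v; MAX(c)→b](T) − π[v,b](ρ[b/g](ρ[v/y](R)))) ⋈[b=g] R) → 1

== RESULT ==
v | b | y | u | g
r | 4 | p | s | 4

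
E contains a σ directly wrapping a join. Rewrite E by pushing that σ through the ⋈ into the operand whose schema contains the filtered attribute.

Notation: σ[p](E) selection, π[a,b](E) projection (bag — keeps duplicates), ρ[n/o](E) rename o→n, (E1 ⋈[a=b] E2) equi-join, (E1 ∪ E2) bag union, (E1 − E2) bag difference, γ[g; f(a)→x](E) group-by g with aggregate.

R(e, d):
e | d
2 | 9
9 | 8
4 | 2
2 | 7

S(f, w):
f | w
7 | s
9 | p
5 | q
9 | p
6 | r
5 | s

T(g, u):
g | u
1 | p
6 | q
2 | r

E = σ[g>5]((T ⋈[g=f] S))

σ filters on g, owned by the left side.
E' = (σ[g>5](T) ⋈[g=f] S)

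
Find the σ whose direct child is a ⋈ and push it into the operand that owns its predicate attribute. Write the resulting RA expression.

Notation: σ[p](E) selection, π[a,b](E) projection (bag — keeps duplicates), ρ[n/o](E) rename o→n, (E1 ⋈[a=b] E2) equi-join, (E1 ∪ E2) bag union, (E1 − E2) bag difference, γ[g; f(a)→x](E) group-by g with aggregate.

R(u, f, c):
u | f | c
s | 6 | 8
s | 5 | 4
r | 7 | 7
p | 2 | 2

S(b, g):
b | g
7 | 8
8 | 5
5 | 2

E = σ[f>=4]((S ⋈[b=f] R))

σ filters on f, owned by the right side.
E' = (S ⋈[b=f] σ[f>=4](R))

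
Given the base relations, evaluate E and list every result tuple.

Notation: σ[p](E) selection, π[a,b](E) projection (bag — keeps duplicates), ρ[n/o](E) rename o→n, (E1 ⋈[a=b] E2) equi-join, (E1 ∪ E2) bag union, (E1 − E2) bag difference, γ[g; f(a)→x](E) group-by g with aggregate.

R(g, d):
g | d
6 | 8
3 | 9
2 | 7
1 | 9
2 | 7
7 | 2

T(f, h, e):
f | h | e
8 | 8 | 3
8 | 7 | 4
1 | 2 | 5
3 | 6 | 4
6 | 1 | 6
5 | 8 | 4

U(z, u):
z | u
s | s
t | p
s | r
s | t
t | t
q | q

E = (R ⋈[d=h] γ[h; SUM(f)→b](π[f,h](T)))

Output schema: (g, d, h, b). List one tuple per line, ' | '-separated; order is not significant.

Row counts bottom-up:
  R → 6
  T → 6
  π[f,h](T) → 6
  γ[h; SUM(f)→b](π[f,h](T)) → 5
  (R ⋈[d=h] γ[h; SUM(f)→b](π[f,h](T))) → 4

== RESULT ==
g | d | h | b
2 | 7 | 7 | 8
2 | 7 | 7 | 8
6 | 8 | 8 | 13
7 | 2 | 2 | 1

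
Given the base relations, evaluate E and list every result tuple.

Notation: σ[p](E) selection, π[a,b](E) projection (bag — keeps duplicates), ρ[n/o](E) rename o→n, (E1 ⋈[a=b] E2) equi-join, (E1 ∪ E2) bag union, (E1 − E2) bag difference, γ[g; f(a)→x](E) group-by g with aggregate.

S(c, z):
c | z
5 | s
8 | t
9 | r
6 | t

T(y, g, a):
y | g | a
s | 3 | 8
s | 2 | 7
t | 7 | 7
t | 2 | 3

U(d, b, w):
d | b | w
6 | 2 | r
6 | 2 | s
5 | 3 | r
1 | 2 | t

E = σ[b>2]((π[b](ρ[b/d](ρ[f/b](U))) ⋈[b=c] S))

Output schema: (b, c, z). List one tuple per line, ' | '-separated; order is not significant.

Row counts bottom-up:
  U → 4
  ρ[f/b](U) → 4
  ρ[b/d](ρ[f/b](U)) → 4
  π[b](ρ[b/d](ρ[f/b](U))) → 4
  S → 4
  (π[b](ρ[b/d](ρ[f/b](U))) ⋈[b=c] S) → 3
  σ[b>2]((π[b](ρ[b/d](ρ[f/b](U))) ⋈[b=c] S)) → 3

== RESULT ==
b | c | z
5 | 5 | s
6 | 6 | t
6 | 6 | t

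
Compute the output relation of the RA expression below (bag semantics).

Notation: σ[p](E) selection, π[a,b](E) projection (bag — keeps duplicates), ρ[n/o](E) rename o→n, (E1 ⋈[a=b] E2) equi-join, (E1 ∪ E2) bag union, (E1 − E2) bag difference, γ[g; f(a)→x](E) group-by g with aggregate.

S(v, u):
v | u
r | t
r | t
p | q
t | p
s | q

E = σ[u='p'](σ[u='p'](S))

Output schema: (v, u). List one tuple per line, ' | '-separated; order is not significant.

Per-node cardinality:
  S → 5
  σ[u='p'](S) → 1
  σ[u='p'](σ[u='p'](S)) → 1

== RESULT ==
v | u
t | p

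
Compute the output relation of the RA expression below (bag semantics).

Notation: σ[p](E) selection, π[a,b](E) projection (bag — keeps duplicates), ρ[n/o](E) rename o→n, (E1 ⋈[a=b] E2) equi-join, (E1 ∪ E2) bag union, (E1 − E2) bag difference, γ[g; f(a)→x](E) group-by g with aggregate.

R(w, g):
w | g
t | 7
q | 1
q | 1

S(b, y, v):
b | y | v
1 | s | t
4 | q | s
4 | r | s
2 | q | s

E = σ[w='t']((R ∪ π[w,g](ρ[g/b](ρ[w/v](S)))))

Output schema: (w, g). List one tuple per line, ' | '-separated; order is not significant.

Stepwise |·|:
  R → 3
  S → 4
  ρ[w/v](S) → 4
  ρ[g/b](ρ[w/v](S)) → 4
  π[w,g](ρ[g/b](ρ[w/v](S))) → 4
  (R ∪ π[w,g](ρ[g/b](ρ[w/v](S)))) → 7
  σ[w='t']((R ∪ π[w,g](ρ[g/b](ρ[w/v](S))))) → 2

== RESULT ==
w | g
t | 1
t | 7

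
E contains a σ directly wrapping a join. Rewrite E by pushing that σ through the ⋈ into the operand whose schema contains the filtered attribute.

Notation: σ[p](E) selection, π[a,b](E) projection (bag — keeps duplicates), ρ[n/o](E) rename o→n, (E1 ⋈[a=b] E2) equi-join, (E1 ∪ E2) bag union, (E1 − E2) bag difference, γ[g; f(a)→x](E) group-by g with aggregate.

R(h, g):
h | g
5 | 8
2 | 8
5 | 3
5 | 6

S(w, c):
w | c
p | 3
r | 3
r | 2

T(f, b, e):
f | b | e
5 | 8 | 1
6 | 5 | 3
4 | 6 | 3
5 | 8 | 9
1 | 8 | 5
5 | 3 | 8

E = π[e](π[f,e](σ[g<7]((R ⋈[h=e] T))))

σ filters on g, owned by the left side.
E' = π[e](π[f,e]((σ[g<7](R) ⋈[h=e] T)))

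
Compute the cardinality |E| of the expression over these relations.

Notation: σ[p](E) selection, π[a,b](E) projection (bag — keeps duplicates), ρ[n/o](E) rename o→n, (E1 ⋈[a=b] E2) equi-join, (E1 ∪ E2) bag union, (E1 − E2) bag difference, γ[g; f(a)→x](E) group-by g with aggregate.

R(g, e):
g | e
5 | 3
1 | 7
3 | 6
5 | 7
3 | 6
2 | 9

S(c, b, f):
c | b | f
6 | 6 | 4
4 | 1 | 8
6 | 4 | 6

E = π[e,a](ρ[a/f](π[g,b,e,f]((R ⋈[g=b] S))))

Row counts bottom-up:
  R → 6
  S → 3
  (R ⋈[g=b] S) → 1
  π[g,b,e,f]((R ⋈[g=b] S)) → 1
  ρ[a/f](π[g,b,e,f]((R ⋈[g=b] S))) → 1
  π[e,a](ρ[a/f](π[g,b,e,f]((R ⋈[g=b] S)))) → 1

|E| = 1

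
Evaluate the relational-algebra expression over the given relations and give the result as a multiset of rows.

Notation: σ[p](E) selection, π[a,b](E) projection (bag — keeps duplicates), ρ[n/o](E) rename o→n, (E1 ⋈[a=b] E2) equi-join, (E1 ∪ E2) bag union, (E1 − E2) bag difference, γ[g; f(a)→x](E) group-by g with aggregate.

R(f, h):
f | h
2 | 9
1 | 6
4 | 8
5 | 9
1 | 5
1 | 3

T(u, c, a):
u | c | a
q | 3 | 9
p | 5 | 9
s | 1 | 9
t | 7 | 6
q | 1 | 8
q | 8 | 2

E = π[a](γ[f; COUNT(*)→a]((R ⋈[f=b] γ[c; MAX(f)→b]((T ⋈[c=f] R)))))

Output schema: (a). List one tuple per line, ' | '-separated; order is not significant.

Stepwise |·|:
  R → 6
  T → 6
  R → 6
  (T ⋈[c=f] R) → 7
  γ[c; MAX(f)→b]((T ⋈[c=f] R)) → 2
  (R ⋈[f=b] γ[c; MAX(f)→b]((T ⋈[c=f] R))) → 4
  γ[f; COUNT(*)→a]((R ⋈[f=b] γ[c; MAX(f)→b]((T ⋈[c=f] R)))) → 2
  π[a](γ[f; COUNT(*)→a]((R ⋈[f=b] γ[c; MAX(f)→b]((T ⋈[c=f] R))))) → 2

== RESULT ==
a
1
3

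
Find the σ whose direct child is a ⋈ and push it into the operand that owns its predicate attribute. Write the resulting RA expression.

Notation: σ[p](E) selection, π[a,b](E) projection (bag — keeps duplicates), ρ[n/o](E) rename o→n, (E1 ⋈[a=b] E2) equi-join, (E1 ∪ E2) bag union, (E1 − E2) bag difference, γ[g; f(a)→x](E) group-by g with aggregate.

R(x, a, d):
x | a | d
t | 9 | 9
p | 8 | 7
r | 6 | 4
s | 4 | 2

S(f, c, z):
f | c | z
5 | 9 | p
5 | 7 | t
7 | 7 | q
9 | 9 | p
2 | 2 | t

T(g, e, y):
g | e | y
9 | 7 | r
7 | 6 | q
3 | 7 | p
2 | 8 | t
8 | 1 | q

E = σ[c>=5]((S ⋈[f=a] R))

σ filters on c, owned by the left side.
E' = (σ[c>=5](S) ⋈[f=a] R)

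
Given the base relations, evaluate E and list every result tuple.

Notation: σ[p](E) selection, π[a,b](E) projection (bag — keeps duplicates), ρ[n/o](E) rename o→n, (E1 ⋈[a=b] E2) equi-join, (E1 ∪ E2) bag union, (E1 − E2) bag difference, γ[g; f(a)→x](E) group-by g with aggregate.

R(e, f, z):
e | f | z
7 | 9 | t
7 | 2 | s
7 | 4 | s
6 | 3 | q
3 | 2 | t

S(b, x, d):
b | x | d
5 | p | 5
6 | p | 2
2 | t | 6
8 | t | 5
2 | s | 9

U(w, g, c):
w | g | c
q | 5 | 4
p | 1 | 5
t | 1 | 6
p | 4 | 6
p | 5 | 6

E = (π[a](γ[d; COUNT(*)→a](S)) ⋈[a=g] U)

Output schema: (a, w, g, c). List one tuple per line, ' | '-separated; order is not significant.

Stepwise |·|:
  S → 5
  γ[d; COUNT(*)→a](S) → 4
  π[a](γ[d; COUNT(*)→a](S)) → 4
  U → 5
  (π[a](γ[d; COUNT(*)→a](S)) ⋈[a=g] U) → 6

== RESULT ==
a | w | g | c
1 | p | 1 | 5
1 | p | 1 | 5
1 | p | 1 | 5
1 | t | 1 | 6
1 | t | 1 | 6
1 | t | 1 | 6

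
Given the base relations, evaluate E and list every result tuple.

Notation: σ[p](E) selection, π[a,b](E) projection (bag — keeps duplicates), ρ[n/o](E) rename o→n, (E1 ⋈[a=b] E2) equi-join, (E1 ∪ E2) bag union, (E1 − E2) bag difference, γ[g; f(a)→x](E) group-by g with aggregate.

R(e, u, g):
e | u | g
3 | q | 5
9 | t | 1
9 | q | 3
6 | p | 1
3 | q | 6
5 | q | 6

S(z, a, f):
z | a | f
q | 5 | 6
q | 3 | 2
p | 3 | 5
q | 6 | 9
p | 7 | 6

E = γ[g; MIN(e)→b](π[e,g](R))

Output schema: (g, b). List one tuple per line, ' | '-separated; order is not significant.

Stepwise |·|:
  R → 6
  π[e,g](R) → 6
  γ[g; MIN(e)→b](π[e,g](R)) → 4

== RESULT ==
g | b
1 | 6
3 | 9
5 | 3
6 | 3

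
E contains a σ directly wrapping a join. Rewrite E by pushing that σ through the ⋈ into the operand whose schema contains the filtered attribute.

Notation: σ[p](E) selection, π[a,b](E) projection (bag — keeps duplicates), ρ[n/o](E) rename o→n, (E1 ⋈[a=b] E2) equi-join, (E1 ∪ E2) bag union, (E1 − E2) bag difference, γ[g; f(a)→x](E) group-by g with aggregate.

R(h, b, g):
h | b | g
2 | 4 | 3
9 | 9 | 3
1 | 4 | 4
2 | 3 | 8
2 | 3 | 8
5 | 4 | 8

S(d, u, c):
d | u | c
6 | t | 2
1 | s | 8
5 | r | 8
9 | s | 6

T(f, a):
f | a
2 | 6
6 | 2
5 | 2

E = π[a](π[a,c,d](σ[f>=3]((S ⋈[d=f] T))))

σ filters on f, owned by the right side.
E' = π[a](π[a,c,d]((S ⋈[d=f] σ[f>=3](T))))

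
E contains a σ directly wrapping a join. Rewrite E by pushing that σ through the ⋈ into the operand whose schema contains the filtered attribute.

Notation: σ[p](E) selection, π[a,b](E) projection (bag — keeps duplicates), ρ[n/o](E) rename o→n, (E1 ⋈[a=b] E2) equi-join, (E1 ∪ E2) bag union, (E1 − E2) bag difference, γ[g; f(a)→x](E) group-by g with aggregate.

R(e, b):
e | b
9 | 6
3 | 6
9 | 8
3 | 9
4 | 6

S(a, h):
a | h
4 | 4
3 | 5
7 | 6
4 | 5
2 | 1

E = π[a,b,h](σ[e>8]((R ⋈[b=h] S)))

σ filters on e, owned by the left side.
E' = π[a,b,h]((σ[e>8](R) ⋈[b=h] S))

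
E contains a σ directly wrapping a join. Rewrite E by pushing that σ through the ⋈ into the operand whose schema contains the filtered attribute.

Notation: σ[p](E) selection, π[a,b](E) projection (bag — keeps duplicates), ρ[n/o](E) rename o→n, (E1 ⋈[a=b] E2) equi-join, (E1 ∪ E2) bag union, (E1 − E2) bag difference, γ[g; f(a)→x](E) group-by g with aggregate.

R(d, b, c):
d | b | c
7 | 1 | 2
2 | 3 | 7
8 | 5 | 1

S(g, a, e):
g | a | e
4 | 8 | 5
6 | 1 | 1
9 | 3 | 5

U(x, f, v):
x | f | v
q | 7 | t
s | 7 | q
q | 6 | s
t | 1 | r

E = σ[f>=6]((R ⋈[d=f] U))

σ filters on f, owned by the right side.
E' = (R ⋈[d=f] σ[f>=6](U))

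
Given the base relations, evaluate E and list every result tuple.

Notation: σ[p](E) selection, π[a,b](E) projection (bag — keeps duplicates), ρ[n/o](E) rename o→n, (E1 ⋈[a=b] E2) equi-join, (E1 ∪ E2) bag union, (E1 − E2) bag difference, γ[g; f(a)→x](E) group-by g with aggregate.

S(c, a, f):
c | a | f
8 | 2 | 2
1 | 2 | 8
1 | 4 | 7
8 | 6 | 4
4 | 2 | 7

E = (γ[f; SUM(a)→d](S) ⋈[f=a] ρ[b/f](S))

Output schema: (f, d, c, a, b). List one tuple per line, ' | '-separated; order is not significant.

Stepwise |·|:
  S → 5
  γ[f; SUM(a)→d](S) → 4
  S → 5
  ρ[b/f](S) → 5
  (γ[f; SUM(a)→d](S) ⋈[f=a] ρ[b/f](S)) → 4

== RESULT ==
f | d | c | a | b
2 | 2 | 1 | 2 | 8
2 | 2 | 4 | 2 | 7
2 | 2 | 8 | 2 | 2
4 | 6 | 1 | 4 | 7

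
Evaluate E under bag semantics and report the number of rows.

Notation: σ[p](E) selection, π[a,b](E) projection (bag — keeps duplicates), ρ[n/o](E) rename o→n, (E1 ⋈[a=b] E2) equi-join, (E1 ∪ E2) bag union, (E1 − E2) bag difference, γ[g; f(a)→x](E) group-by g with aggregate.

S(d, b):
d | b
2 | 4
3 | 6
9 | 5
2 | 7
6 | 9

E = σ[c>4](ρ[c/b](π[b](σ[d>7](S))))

Row counts bottom-up:
  S → 5
  σ[d>7](S) → 1
  π[b](σ[d>7](S)) → 1
  ρ[c/b](π[b](σ[d>7](S))) → 1
  σ[c>4](ρ[c/b](π[b](σ[d>7](S)))) → 1

|E| = 1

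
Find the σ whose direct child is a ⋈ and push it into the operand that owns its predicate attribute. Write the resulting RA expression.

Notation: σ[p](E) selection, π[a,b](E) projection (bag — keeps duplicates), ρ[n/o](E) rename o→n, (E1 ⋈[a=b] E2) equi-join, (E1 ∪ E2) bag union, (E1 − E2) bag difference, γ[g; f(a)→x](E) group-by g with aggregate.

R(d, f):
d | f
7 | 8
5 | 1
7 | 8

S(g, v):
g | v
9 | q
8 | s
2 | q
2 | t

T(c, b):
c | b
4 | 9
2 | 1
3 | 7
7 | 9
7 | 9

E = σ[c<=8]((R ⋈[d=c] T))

σ filters on c, owned by the right side.
E' = (R ⋈[d=c] σ[c<=8](T))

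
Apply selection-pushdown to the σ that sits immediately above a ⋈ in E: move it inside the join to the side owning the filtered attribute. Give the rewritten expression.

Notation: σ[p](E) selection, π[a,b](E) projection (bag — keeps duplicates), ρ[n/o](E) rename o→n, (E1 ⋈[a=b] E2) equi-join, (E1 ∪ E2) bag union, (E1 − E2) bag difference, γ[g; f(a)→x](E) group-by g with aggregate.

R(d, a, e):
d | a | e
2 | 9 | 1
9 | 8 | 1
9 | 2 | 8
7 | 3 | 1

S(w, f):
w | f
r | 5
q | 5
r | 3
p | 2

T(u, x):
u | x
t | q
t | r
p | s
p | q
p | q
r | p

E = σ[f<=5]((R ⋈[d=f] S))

σ filters on f, owned by the right side.
E' = (R ⋈[d=f] σ[f<=5](S))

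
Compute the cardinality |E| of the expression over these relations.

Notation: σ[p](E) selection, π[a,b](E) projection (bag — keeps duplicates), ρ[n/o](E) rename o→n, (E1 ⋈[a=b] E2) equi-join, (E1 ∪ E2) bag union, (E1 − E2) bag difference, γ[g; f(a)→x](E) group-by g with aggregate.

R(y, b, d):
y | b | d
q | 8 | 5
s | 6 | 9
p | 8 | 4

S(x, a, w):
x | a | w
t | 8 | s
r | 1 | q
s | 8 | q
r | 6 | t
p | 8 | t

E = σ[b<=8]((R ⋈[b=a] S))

Per-node cardinality:
  R → 3
  S → 5
  (R ⋈[b=a] S) → 7
  σ[b<=8]((R ⋈[b=a] S)) → 7

|E| = 7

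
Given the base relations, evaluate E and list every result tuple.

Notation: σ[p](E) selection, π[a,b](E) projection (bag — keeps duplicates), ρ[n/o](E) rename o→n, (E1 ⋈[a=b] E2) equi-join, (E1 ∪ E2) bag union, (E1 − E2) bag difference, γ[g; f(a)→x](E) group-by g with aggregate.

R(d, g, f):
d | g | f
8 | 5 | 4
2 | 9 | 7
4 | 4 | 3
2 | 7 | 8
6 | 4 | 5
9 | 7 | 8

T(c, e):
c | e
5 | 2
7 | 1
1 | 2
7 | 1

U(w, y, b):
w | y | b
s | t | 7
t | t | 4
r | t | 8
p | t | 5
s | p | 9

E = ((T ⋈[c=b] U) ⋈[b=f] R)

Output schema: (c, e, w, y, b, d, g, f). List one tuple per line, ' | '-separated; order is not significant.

Per-node cardinality:
  T → 4
  U → 5
  (T ⋈[c=b] U) → 3
  R → 6
  ((T ⋈[c=b] U) ⋈[b=f] R) → 3

== RESULT ==
c | e | w | y | b | d | g | f
5 | 2 | p | t | 5 | 6 | 4 | 5
7 | 1 | s | t | 7 | 2 | 9 | 7
7 | 1 | s | t | 7 | 2 | 9 | 7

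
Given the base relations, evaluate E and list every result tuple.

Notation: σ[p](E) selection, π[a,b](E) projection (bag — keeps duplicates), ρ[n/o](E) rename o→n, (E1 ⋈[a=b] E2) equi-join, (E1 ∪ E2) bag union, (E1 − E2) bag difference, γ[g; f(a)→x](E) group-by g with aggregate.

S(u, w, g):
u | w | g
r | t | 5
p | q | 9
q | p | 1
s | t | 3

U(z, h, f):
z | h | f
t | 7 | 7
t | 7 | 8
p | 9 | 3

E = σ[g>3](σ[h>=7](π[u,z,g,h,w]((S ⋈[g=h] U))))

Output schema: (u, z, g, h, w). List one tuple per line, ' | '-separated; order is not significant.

Stepwise |·|:
  S → 4
  U → 3
  (S ⋈[g=h] U) → 1
  π[u,z,g,h,w]((S ⋈[g=h] U)) → 1
  σ[h>=7](π[u,z,g,h,w]((S ⋈[g=h] U))) → 1
  σ[g>3](σ[h>=7](π[u,z,g,h,w]((S ⋈[g=h] U)))) → 1

== RESULT ==
u | z | g | h | w
p | p | 9 | 9 | q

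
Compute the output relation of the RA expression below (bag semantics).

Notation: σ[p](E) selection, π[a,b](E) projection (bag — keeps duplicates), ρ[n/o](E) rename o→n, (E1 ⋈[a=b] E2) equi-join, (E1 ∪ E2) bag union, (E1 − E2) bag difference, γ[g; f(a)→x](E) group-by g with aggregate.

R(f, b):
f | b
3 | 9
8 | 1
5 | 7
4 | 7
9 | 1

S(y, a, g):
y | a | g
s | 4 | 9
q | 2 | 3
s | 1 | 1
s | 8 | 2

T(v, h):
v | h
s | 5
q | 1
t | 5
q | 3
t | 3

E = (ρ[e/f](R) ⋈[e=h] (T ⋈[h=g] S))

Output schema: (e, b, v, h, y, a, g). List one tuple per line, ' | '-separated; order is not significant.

Stepwise |·|:
  R → 5
  ρ[e/f](R) → 5
  T → 5
  S → 4
  (T ⋈[h=g] S) → 3
  (ρ[e/f](R) ⋈[e=h] (T ⋈[h=g] S)) → 2

== RESULT ==
e | b | v | h | y | a | g
3 | 9 | q | 3 | q | 2 | 3
3 | 9 | t | 3 | q | 2 | 3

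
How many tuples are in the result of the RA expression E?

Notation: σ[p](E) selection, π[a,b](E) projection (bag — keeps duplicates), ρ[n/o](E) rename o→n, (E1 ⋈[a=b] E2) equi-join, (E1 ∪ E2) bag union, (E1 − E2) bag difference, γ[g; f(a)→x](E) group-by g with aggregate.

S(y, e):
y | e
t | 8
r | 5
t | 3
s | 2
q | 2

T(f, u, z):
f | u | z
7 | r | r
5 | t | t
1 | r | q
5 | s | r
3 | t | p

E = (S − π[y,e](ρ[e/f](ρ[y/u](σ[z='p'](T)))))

Per-node cardinality:
  S → 5
  T → 5
  σ[z='p'](T) → 1
  ρ[y/u](σ[z='p'](T)) → 1
  ρ[e/f](ρ[y/u](σ[z='p'](T))) → 1
  π[y,e](ρ[e/f](ρ[y/u](σ[z='p'](T)))) → 1
  (S − π[y,e](ρ[e/f](ρ[y/u](σ[z='p'](T))))) → 4

|E| = 4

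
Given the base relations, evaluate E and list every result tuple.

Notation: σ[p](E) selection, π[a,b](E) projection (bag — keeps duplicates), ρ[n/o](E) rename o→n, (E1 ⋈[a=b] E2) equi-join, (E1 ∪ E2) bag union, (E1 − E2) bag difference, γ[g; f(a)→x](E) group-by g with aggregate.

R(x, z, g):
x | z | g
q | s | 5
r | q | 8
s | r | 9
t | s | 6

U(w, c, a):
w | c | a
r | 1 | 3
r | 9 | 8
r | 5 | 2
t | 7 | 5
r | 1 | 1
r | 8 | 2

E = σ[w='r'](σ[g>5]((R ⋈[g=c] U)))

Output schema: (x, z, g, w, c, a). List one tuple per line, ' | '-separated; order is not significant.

Stepwise |·|:
  R → 4
  U → 6
  (R ⋈[g=c] U) → 3
  σ[g>5]((R ⋈[g=c] U)) → 2
  σ[w='r'](σ[g>5]((R ⋈[g=c] U))) → 2

== RESULT ==
x | z | g | w | c | a
r | q | 8 | r | 8 | 2
s | r | 9 | r | 9 | 8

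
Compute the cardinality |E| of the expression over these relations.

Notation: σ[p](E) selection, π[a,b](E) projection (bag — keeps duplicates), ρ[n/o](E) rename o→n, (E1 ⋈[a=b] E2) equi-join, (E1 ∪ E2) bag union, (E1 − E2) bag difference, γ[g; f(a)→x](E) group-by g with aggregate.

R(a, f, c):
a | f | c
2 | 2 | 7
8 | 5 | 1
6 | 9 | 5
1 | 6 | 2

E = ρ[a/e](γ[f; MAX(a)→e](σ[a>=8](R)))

Subexpression sizes:
  R → 4
  σ[a>=8](R) → 1
  γ[f; MAX(a)→e](σ[a>=8](R)) → 1
  ρ[a/e](γ[f; MAX(a)→e](σ[a>=8](R))) → 1

|E| = 1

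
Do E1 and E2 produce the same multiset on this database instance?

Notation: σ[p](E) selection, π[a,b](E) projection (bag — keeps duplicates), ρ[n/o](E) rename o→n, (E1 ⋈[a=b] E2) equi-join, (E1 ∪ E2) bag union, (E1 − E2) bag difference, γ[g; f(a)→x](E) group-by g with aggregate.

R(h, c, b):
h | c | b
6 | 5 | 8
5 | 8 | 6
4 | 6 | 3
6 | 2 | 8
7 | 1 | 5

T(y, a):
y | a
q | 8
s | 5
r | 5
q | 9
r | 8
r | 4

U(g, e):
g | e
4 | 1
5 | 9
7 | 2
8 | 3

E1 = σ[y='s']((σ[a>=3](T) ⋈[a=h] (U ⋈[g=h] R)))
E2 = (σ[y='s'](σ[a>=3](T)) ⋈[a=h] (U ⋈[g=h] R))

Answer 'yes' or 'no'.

E1 row counts bottom-up:
  T → 6
  σ[a>=3](T) → 6
  U → 4
  R → 5
  (U ⋈[g=h] R) → 3
  (σ[a>=3](T) ⋈[a=h] (U ⋈[g=h] R)) → 3
  σ[y='s']((σ[a>=3](T) ⋈[a=h] (U ⋈[g=h] R))) → 1
E2 row counts bottom-up:
  T → 6
  σ[a>=3](T) → 6
  σ[y='s'](σ[a>=3](T)) → 1
  U → 4
  R → 5
  (U ⋈[g=h] R) → 3
  (σ[y='s'](σ[a>=3](T)) ⋈[a=h] (U ⋈[g=h] R)) → 1

E1 and E2 produce the same multiset:
y | a | g | e | h | c | b
s | 5 | 5 | 9 | 5 | 8 | 6

yes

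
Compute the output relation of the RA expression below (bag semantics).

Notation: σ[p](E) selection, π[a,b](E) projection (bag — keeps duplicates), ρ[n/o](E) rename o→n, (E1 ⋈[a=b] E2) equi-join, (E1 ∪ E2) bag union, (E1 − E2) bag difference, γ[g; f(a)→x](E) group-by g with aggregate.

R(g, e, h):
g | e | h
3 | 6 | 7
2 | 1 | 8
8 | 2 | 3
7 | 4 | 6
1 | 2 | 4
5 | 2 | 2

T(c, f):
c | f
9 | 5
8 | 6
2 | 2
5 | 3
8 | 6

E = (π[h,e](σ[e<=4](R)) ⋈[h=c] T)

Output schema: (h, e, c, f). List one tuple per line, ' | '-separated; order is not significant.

Row counts bottom-up:
  R → 6
  σ[e<=4](R) → 5
  π[h,e](σ[e<=4](R)) → 5
  T → 5
  (π[h,e](σ[e<=4](R)) ⋈[h=c] T) → 3

== RESULT ==
h | e | c | f
2 | 2 | 2 | 2
8 | 1 | 8 | 6
8 | 1 | 8 | 6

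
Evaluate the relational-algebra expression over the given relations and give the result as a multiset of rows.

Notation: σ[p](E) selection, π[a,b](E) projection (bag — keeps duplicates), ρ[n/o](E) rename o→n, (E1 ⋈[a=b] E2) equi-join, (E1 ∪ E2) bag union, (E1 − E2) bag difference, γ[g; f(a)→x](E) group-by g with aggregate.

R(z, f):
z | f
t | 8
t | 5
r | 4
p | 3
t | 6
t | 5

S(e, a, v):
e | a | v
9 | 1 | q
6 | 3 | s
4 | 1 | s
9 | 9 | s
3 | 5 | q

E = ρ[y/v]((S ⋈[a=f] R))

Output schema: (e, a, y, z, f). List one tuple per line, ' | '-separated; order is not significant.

Row counts bottom-up:
  S → 5
  R → 6
  (S ⋈[a=f] R) → 3
  ρ[y/v]((S ⋈[a=f] R)) → 3

== RESULT ==
e | a | y | z | f
3 | 5 | q | t | 5
3 | 5 | q | t | 5
6 | 3 | s | p | 3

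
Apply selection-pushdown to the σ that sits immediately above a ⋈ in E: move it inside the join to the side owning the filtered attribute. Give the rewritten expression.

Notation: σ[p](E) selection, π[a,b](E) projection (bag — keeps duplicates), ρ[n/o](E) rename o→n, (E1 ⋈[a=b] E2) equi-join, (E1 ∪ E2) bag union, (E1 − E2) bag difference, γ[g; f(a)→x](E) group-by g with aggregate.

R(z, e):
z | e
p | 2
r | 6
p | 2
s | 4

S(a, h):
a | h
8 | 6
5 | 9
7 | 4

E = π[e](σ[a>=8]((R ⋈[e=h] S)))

σ filters on a, owned by the right side.
E' = π[e]((R ⋈[e=h] σ[a>=8](S)))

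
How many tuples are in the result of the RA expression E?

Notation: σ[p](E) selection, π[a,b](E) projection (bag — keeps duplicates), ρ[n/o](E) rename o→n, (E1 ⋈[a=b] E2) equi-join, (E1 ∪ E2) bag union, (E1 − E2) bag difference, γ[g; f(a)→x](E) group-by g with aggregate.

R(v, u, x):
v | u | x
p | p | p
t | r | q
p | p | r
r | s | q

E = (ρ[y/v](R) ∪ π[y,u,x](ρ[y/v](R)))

Stepwise |·|:
  R → 4
  ρ[y/v](R) → 4
  R → 4
  ρ[y/v](R) → 4
  π[y,u,x](ρ[y/v](R)) → 4
  (ρ[y/v](R) ∪ π[y,u,x](ρ[y/v](R))) → 8

|E| = 8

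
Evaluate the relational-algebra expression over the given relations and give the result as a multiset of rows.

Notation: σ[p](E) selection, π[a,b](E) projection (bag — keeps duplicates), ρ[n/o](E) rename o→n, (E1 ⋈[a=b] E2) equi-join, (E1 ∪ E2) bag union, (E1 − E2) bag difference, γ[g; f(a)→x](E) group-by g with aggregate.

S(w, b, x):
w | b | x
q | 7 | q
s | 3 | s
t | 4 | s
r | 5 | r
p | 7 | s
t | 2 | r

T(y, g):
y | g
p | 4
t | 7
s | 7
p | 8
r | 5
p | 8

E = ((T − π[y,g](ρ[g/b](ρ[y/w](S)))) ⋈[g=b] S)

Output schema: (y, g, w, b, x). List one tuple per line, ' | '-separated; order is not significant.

Stepwise |·|:
  T → 6
  S → 6
  ρ[y/w](S) → 6
  ρ[g/b](ρ[y/w](S)) → 6
  π[y,g](ρ[g/b](ρ[y/w](S))) → 6
  (T − π[y,g](ρ[g/b](ρ[y/w](S)))) → 5
  S → 6
  ((T − π[y,g](ρ[g/b](ρ[y/w](S)))) ⋈[g=b] S) → 5

== RESULT ==
y | g | w | b | x
p | 4 | t | 4 | s
s | 7 | p | 7 | s
s | 7 | q | 7 | q
t | 7 | p | 7 | s
t | 7 | q | 7 | q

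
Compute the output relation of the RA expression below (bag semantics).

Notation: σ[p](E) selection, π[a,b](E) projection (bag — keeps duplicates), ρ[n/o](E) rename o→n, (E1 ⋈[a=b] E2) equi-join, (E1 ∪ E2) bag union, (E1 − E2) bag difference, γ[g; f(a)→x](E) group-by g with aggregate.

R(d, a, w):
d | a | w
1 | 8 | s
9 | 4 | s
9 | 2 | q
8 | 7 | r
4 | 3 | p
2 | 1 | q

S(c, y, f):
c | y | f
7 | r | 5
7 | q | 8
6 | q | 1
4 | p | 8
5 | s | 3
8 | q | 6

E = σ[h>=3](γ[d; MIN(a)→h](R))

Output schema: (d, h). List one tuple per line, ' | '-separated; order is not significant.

Subexpression sizes:
  R → 6
  γ[d; MIN(a)→h](R) → 5
  σ[h>=3](γ[d; MIN(a)→h](R)) → 3

== RESULT ==
d | h
1 | 8
4 | 3
8 | 7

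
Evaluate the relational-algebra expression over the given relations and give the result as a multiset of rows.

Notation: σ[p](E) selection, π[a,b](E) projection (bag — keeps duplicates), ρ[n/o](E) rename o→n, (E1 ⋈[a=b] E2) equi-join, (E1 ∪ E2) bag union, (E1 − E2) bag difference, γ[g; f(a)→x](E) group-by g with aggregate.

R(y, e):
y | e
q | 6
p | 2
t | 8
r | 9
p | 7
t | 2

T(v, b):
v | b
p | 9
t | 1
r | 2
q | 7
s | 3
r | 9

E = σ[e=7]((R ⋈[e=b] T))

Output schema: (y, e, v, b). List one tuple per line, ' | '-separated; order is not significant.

Stepwise |·|:
  R → 6
  T → 6
  (R ⋈[e=b] T) → 5
  σ[e=7]((R ⋈[e=b] T)) → 1

== RESULT ==
y | e | v | b
p | 7 | q | 7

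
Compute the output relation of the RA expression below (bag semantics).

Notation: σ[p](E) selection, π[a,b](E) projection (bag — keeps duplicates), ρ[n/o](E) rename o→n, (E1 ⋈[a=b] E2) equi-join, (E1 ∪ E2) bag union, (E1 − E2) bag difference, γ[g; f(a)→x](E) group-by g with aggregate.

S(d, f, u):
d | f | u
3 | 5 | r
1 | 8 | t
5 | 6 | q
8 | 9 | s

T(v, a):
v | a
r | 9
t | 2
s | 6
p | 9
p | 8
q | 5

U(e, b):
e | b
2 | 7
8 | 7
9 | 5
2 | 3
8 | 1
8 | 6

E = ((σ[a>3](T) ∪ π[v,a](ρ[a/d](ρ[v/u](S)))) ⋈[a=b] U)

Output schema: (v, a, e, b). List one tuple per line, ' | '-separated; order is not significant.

Row counts bottom-up:
  T → 6
  σ[a>3](T) → 5
  S → 4
  ρ[v/u](S) → 4
  ρ[a/d](ρ[v/u](S)) → 4
  π[v,a](ρ[a/d](ρ[v/u](S))) → 4
  (σ[a>3](T) ∪ π[v,a](ρ[a/d](ρ[v/u](S)))) → 9
  U → 6
  ((σ[a>3](T) ∪ π[v,a](ρ[a/d](ρ[v/u](S)))) ⋈[a=b] U) → 5

== RESULT ==
v | a | e | b
q | 5 | 9 | 5
q | 5 | 9 | 5
r | 3 | 2 | 3
s | 6 | 8 | 6
t | 1 | 8 | 1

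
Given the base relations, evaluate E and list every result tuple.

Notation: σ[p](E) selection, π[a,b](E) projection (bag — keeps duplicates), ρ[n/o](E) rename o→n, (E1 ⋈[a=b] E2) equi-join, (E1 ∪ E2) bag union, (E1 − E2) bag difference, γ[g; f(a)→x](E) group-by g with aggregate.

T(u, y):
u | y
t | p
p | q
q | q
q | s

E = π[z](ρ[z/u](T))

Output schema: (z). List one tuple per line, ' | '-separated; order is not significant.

Subexpression sizes:
  T → 4
  ρ[z/u](T) → 4
  π[z](ρ[z/u](T)) → 4

== RESULT ==
z
p
q
q
t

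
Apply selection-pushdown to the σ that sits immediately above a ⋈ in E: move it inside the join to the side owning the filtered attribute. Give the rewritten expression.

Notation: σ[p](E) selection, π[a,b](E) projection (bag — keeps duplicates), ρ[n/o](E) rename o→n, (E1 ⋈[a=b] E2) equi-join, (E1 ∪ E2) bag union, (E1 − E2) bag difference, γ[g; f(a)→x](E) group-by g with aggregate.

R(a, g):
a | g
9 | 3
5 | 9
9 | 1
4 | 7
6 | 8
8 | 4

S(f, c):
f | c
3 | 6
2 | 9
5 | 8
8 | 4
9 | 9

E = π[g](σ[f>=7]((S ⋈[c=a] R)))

σ filters on f, owned by the left side.
E' = π[g]((σ[f>=7](S) ⋈[c=a] R))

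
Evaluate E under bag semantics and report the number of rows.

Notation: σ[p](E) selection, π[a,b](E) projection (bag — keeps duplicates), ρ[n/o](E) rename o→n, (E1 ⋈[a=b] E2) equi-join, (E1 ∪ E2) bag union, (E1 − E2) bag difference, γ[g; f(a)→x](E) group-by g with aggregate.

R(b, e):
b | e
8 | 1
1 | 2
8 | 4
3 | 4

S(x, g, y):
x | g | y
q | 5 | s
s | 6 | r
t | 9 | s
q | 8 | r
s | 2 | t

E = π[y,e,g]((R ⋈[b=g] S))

Subexpression sizes:
  R → 4
  S → 5
  (R ⋈[b=g] S) → 2
  π[y,e,g]((R ⋈[b=g] S)) → 2

|E| = 2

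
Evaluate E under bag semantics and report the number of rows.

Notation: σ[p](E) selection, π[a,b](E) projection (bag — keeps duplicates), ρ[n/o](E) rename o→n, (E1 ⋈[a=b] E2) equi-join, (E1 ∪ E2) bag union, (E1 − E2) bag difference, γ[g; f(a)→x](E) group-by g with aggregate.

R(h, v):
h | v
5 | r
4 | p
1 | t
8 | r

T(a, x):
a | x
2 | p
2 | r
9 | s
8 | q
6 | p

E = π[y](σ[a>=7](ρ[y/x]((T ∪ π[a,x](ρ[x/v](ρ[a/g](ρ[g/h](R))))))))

Row counts bottom-up:
  T → 5
  R → 4
  ρ[g/h](R) → 4
  ρ[a/g](ρ[g/h](R)) → 4
  ρ[x/v](ρ[a/g](ρ[g/h](R))) → 4
  π[a,x](ρ[x/v](ρ[a/g](ρ[g/h](R)))) → 4
  (T ∪ π[a,x](ρ[x/v](ρ[a/g](ρ[g/h](R))))) → 9
  ρ[y/x]((T ∪ π[a,x](ρ[x/v](ρ[a/g](ρ[g/h](R)))))) → 9
  σ[a>=7](ρ[y/x]((T ∪ π[a,x](ρ[x/v](ρ[a/g](ρ[g/h](R))))))) → 3
  π[y](σ[a>=7](ρ[y/x]((T ∪ π[a,x](ρ[x/v](ρ[a/g](ρ[g/h](R)))))))) → 3

|E| = 3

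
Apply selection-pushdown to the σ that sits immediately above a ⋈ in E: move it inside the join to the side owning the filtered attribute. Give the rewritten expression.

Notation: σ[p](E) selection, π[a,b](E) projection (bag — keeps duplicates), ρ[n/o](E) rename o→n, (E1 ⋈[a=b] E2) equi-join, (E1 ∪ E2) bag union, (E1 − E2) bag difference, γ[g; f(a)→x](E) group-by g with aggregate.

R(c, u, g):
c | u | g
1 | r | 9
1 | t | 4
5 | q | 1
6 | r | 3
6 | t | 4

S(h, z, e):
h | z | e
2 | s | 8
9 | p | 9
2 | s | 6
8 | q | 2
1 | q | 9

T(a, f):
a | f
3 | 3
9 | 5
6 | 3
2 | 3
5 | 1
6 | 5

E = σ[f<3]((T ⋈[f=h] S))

σ filters on f, owned by the left side.
E' = (σ[f<3](T) ⋈[f=h] S)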